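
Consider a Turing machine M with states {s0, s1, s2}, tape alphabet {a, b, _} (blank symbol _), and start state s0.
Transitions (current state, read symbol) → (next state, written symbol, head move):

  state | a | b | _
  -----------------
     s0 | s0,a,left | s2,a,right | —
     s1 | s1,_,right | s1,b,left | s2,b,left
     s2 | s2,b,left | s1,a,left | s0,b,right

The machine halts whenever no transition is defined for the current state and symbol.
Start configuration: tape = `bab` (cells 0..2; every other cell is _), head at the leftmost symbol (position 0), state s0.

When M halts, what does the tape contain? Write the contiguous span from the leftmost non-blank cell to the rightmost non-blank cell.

bb_bab

s0 | _[b]ab___   read b → write a, move right, go to s2
s2 | _a[a]b___   read a → write b, move left, go to s2
s2 | _[a]bb___   read a → write b, move left, go to s2
s2 | [_]bbb___   read _ → write b, move right, go to s0
s0 | b[b]bb___   read b → write a, move right, go to s2
s2 | ba[b]b___   read b → write a, move left, go to s1
s1 | b[a]ab___   read a → write _, move right, go to s1
s1 | b_[a]b___   read a → write _, move right, go to s1
s1 | b__[b]___   read b → write b, move left, go to s1
s1 | b_[_]b___   read _ → write b, move left, go to s2
s2 | b[_]bb___   read _ → write b, move right, go to s0
s0 | bb[b]b___   read b → write a, move right, go to s2
s2 | bba[b]___   read b → write a, move left, go to s1
s1 | bb[a]a___   read a → write _, move right, go to s1
s1 | bb_[a]___   read a → write _, move right, go to s1
s1 | bb__[_]__   read _ → write b, move left, go to s2
s2 | bb_[_]b__   read _ → write b, move right, go to s0
s0 | bb_b[b]__   read b → write a, move right, go to s2
s2 | bb_ba[_]_   read _ → write b, move right, go to s0
s0 | bb_bab[_]
The non-blank tape span at halt is bb_bab.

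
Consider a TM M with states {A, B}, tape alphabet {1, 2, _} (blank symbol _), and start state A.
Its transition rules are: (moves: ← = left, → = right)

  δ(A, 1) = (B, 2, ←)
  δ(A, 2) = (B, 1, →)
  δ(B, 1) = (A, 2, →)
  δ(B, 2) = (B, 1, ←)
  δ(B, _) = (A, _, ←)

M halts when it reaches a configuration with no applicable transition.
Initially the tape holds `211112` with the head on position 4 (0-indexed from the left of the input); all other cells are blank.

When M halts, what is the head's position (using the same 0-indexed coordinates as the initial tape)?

-2

state=A head=4 tape=__2111[1]2   (A,1)→(B,2,←)
state=B head=3 tape=__211[1]22   (B,1)→(A,2,→)
state=A head=4 tape=__2112[2]2   (A,2)→(B,1,→)
state=B head=5 tape=__21121[2]   (B,2)→(B,1,←)
state=B head=4 tape=__2112[1]1   (B,1)→(A,2,→)
state=A head=5 tape=__21122[1]   (A,1)→(B,2,←)
state=B head=4 tape=__2112[2]2   (B,2)→(B,1,←)
state=B head=3 tape=__211[2]12   (B,2)→(B,1,←)
state=B head=2 tape=__21[1]112   (B,1)→(A,2,→)
state=A head=3 tape=__212[1]12   (A,1)→(B,2,←)
state=B head=2 tape=__21[2]212   (B,2)→(B,1,←)
state=B head=1 tape=__2[1]1212   (B,1)→(A,2,→)
state=A head=2 tape=__22[1]212   (A,1)→(B,2,←)
state=B head=1 tape=__2[2]2212   (B,2)→(B,1,←)
state=B head=0 tape=__[2]12212   (B,2)→(B,1,←)
state=B head=-1 tape=_[_]112212   (B,_)→(A,_,←)
state=A head=-2 tape=[_]_112212
At halt the head is at cell -2.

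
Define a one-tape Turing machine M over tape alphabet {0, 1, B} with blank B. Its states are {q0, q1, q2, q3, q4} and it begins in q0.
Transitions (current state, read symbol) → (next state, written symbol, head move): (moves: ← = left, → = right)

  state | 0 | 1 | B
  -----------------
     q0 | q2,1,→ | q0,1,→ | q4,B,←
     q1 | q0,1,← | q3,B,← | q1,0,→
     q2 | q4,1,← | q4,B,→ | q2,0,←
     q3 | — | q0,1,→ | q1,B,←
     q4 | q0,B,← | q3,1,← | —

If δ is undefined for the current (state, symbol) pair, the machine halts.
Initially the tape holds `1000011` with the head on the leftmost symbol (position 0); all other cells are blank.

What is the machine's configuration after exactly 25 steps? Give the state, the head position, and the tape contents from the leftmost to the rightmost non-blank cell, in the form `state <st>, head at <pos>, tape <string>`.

state q3, head at 5, tape 1111111

q0 | [1]000011B   read 1 → write 1, move →, go to q0
q0 | 1[0]00011B   read 0 → write 1, move →, go to q2
q2 | 11[0]0011B   read 0 → write 1, move ←, go to q4
q4 | 1[1]10011B   read 1 → write 1, move ←, go to q3
q3 | [1]110011B   read 1 → write 1, move →, go to q0
q0 | 1[1]10011B   read 1 → write 1, move →, go to q0
q0 | 11[1]0011B   read 1 → write 1, move →, go to q0
q0 | 111[0]011B   read 0 → write 1, move →, go to q2
q2 | 1111[0]11B   read 0 → write 1, move ←, go to q4
q4 | 111[1]111B   read 1 → write 1, move ←, go to q3
q3 | 11[1]1111B   read 1 → write 1, move →, go to q0
q0 | 111[1]111B   read 1 → write 1, move →, go to q0
q0 | 1111[1]11B   read 1 → write 1, move →, go to q0
q0 | 11111[1]1B   read 1 → write 1, move →, go to q0
q0 | 111111[1]B   read 1 → write 1, move →, go to q0
q0 | 1111111[B]   read B → write B, move ←, go to q4
q4 | 111111[1]B   read 1 → write 1, move ←, go to q3
q3 | 11111[1]1B   read 1 → write 1, move →, go to q0
q0 | 111111[1]B   read 1 → write 1, move →, go to q0
q0 | 1111111[B]   read B → write B, move ←, go to q4
q4 | 111111[1]B   read 1 → write 1, move ←, go to q3
q3 | 11111[1]1B   read 1 → write 1, move →, go to q0
q0 | 111111[1]B   read 1 → write 1, move →, go to q0
q0 | 1111111[B]   read B → write B, move ←, go to q4
q4 | 111111[1]B   read 1 → write 1, move ←, go to q3
q3 | 11111[1]1B
After 25 steps: state q3, head at 5, tape 1111111.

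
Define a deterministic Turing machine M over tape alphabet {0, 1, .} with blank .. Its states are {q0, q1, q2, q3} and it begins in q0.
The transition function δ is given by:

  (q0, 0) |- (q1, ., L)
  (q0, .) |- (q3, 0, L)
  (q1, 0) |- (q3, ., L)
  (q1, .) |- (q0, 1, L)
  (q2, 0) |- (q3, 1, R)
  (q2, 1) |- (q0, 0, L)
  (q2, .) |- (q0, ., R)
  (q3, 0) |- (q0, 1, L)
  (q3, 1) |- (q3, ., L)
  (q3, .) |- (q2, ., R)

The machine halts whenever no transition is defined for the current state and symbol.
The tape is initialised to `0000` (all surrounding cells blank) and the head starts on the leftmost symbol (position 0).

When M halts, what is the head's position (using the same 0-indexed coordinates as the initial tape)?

state=q0 head=0 tape=...[0]000   (q0,0)→(q1,.,L)
state=q1 head=-1 tape=..[.].000   (q1,.)→(q0,1,L)
state=q0 head=-2 tape=.[.]1.000   (q0,.)→(q3,0,L)
state=q3 head=-3 tape=[.]01.000   (q3,.)→(q2,.,R)
state=q2 head=-2 tape=.[0]1.000   (q2,0)→(q3,1,R)
state=q3 head=-1 tape=.1[1].000   (q3,1)→(q3,.,L)
state=q3 head=-2 tape=.[1]..000   (q3,1)→(q3,.,L)
state=q3 head=-3 tape=[.]...000   (q3,.)→(q2,.,R)
state=q2 head=-2 tape=.[.]..000   (q2,.)→(q0,.,R)
state=q0 head=-1 tape=..[.].000   (q0,.)→(q3,0,L)
state=q3 head=-2 tape=.[.]0.000   (q3,.)→(q2,.,R)
state=q2 head=-1 tape=..[0].000   (q2,0)→(q3,1,R)
state=q3 head=0 tape=..1[.]000   (q3,.)→(q2,.,R)
state=q2 head=1 tape=..1.[0]00   (q2,0)→(q3,1,R)
state=q3 head=2 tape=..1.1[0]0   (q3,0)→(q0,1,L)
state=q0 head=1 tape=..1.[1]10
At halt the head is at cell 1.

1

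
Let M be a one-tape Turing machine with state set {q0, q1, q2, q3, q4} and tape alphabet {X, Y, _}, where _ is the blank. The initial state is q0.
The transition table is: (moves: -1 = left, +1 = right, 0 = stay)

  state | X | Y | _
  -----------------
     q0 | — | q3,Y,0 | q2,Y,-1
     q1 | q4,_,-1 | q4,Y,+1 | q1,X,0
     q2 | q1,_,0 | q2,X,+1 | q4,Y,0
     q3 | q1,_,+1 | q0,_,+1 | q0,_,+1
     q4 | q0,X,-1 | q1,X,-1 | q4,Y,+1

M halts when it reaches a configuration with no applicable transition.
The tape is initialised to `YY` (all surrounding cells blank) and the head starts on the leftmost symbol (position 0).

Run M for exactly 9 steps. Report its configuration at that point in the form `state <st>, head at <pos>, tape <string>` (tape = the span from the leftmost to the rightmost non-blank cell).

state q4, head at -1, tape XY

q0 | _[Y]Y_   read Y → write Y, move 0, go to q3
q3 | _[Y]Y_   read Y → write _, move +1, go to q0
q0 | __[Y]_   read Y → write Y, move 0, go to q3
q3 | __[Y]_   read Y → write _, move +1, go to q0
q0 | ___[_]   read _ → write Y, move -1, go to q2
q2 | __[_]Y   read _ → write Y, move 0, go to q4
q4 | __[Y]Y   read Y → write X, move -1, go to q1
q1 | _[_]XY   read _ → write X, move 0, go to q1
q1 | _[X]XY   read X → write _, move -1, go to q4
q4 | [_]_XY
After 9 steps: state q4, head at -1, tape XY.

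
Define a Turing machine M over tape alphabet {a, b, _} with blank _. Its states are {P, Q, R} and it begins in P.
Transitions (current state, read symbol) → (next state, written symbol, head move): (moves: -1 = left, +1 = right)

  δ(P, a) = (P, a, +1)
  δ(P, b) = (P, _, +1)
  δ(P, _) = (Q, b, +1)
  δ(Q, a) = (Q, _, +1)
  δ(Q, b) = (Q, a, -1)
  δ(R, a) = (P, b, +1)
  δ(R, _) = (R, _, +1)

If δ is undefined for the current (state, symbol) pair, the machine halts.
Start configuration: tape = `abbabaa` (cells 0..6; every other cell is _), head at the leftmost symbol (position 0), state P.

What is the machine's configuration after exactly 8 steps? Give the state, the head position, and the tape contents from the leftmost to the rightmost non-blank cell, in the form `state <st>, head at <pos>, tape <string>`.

state Q, head at 8, tape a__a_aab

P | [a]bbabaa__   read a → write a, move +1, go to P
P | a[b]babaa__   read b → write _, move +1, go to P
P | a_[b]abaa__   read b → write _, move +1, go to P
P | a__[a]baa__   read a → write a, move +1, go to P
P | a__a[b]aa__   read b → write _, move +1, go to P
P | a__a_[a]a__   read a → write a, move +1, go to P
P | a__a_a[a]__   read a → write a, move +1, go to P
P | a__a_aa[_]_   read _ → write b, move +1, go to Q
Q | a__a_aab[_]
After 8 steps: state Q, head at 8, tape a__a_aab.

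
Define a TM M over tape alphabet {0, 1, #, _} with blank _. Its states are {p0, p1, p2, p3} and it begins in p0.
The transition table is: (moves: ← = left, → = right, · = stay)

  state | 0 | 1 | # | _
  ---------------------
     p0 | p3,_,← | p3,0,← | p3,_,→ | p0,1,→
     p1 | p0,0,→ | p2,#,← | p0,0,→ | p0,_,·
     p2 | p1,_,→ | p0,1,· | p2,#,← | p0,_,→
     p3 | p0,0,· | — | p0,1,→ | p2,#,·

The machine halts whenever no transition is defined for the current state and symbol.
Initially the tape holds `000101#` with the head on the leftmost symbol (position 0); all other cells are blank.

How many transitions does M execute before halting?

29

state=p0 head=0 tape=__[0]00101#   (p0,0)→(p3,_,←)
state=p3 head=-1 tape=_[_]_00101#   (p3,_)→(p2,#,·)
state=p2 head=-1 tape=_[#]_00101#   (p2,#)→(p2,#,←)
state=p2 head=-2 tape=[_]#_00101#   (p2,_)→(p0,_,→)
state=p0 head=-1 tape=_[#]_00101#   (p0,#)→(p3,_,→)
state=p3 head=0 tape=__[_]00101#   (p3,_)→(p2,#,·)
state=p2 head=0 tape=__[#]00101#   (p2,#)→(p2,#,←)
state=p2 head=-1 tape=_[_]#00101#   (p2,_)→(p0,_,→)
state=p0 head=0 tape=__[#]00101#   (p0,#)→(p3,_,→)
state=p3 head=1 tape=___[0]0101#   (p3,0)→(p0,0,·)
state=p0 head=1 tape=___[0]0101#   (p0,0)→(p3,_,←)
state=p3 head=0 tape=__[_]_0101#   (p3,_)→(p2,#,·)
state=p2 head=0 tape=__[#]_0101#   (p2,#)→(p2,#,←)
state=p2 head=-1 tape=_[_]#_0101#   (p2,_)→(p0,_,→)
state=p0 head=0 tape=__[#]_0101#   (p0,#)→(p3,_,→)
state=p3 head=1 tape=___[_]0101#   (p3,_)→(p2,#,·)
state=p2 head=1 tape=___[#]0101#   (p2,#)→(p2,#,←)
state=p2 head=0 tape=__[_]#0101#   (p2,_)→(p0,_,→)
state=p0 head=1 tape=___[#]0101#   (p0,#)→(p3,_,→)
state=p3 head=2 tape=____[0]101#   (p3,0)→(p0,0,·)
state=p0 head=2 tape=____[0]101#   (p0,0)→(p3,_,←)
state=p3 head=1 tape=___[_]_101#   (p3,_)→(p2,#,·)
state=p2 head=1 tape=___[#]_101#   (p2,#)→(p2,#,←)
state=p2 head=0 tape=__[_]#_101#   (p2,_)→(p0,_,→)
state=p0 head=1 tape=___[#]_101#   (p0,#)→(p3,_,→)
state=p3 head=2 tape=____[_]101#   (p3,_)→(p2,#,·)
state=p2 head=2 tape=____[#]101#   (p2,#)→(p2,#,←)
state=p2 head=1 tape=___[_]#101#   (p2,_)→(p0,_,→)
state=p0 head=2 tape=____[#]101#   (p0,#)→(p3,_,→)
state=p3 head=3 tape=_____[1]01#
M halts after 29 transitions.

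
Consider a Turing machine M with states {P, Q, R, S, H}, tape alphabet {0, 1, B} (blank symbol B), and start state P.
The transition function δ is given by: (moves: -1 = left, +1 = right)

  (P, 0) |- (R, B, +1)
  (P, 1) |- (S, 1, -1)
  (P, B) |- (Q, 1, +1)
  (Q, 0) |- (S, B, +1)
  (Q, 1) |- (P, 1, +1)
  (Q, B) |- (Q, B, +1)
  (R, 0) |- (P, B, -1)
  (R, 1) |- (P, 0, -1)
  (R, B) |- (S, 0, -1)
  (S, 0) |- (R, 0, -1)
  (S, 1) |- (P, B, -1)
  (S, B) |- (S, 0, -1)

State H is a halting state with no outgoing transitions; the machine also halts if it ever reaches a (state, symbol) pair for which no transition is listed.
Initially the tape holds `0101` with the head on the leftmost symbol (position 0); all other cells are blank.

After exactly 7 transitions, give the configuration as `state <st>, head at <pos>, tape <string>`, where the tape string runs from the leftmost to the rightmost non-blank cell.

state P, head at -1, tape 001

P | B[0]101   read 0 → write B, move +1, go to R
R | BB[1]01   read 1 → write 0, move -1, go to P
P | B[B]001   read B → write 1, move +1, go to Q
Q | B1[0]01   read 0 → write B, move +1, go to S
S | B1B[0]1   read 0 → write 0, move -1, go to R
R | B1[B]01   read B → write 0, move -1, go to S
S | B[1]001   read 1 → write B, move -1, go to P
P | [B]B001
After 7 steps: state P, head at -1, tape 001.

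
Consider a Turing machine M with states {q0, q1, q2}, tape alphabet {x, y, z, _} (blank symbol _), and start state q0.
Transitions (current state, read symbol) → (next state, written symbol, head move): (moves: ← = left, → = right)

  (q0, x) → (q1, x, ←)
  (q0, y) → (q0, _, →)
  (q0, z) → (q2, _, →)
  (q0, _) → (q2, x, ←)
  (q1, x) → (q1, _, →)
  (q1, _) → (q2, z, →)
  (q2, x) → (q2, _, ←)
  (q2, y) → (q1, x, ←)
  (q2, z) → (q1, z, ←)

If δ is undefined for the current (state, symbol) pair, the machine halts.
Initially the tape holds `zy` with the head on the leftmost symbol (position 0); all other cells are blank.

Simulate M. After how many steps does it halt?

7

q0 | _[z]y   read z → write _, move →, go to q2
q2 | __[y]   read y → write x, move ←, go to q1
q1 | _[_]x   read _ → write z, move →, go to q2
q2 | _z[x]   read x → write _, move ←, go to q2
q2 | _[z]_   read z → write z, move ←, go to q1
q1 | [_]z_   read _ → write z, move →, go to q2
q2 | z[z]_   read z → write z, move ←, go to q1
q1 | [z]z_
M halts after 7 transitions.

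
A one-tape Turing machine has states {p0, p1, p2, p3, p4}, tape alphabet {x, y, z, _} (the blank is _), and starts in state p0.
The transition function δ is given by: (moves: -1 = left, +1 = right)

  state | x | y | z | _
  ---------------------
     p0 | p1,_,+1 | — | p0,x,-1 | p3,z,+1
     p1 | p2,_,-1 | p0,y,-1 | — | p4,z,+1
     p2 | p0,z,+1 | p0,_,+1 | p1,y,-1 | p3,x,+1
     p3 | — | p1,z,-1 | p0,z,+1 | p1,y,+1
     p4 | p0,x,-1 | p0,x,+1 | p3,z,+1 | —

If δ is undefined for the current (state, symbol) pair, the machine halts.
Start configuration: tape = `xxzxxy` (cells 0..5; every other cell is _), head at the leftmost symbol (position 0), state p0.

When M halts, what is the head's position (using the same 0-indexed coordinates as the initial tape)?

state=p0 head=0 tape=[x]xzxxy   (p0,x)→(p1,_,+1)
state=p1 head=1 tape=_[x]zxxy   (p1,x)→(p2,_,-1)
state=p2 head=0 tape=[_]_zxxy   (p2,_)→(p3,x,+1)
state=p3 head=1 tape=x[_]zxxy   (p3,_)→(p1,y,+1)
state=p1 head=2 tape=xy[z]xxy
At halt the head is at cell 2.

2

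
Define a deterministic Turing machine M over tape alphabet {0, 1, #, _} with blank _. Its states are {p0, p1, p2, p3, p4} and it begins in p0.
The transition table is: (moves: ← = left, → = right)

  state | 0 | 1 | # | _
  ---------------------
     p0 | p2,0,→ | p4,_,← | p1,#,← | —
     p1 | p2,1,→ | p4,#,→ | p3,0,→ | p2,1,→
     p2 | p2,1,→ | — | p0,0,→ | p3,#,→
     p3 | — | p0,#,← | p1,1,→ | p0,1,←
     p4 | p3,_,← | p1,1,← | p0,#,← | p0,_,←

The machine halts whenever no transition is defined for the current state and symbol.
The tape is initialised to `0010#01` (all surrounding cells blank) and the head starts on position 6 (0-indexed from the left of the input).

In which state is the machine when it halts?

state=p0 head=6 tape=0010#0[1]_   (p0,1)→(p4,_,←)
state=p4 head=5 tape=0010#[0]__   (p4,0)→(p3,_,←)
state=p3 head=4 tape=0010[#]___   (p3,#)→(p1,1,→)
state=p1 head=5 tape=00101[_]__   (p1,_)→(p2,1,→)
state=p2 head=6 tape=001011[_]_   (p2,_)→(p3,#,→)
state=p3 head=7 tape=001011#[_]   (p3,_)→(p0,1,←)
state=p0 head=6 tape=001011[#]1   (p0,#)→(p1,#,←)
state=p1 head=5 tape=00101[1]#1   (p1,1)→(p4,#,→)
state=p4 head=6 tape=00101#[#]1   (p4,#)→(p0,#,←)
state=p0 head=5 tape=00101[#]#1   (p0,#)→(p1,#,←)
state=p1 head=4 tape=0010[1]##1   (p1,1)→(p4,#,→)
state=p4 head=5 tape=0010#[#]#1   (p4,#)→(p0,#,←)
state=p0 head=4 tape=0010[#]##1   (p0,#)→(p1,#,←)
state=p1 head=3 tape=001[0]###1   (p1,0)→(p2,1,→)
state=p2 head=4 tape=0011[#]##1   (p2,#)→(p0,0,→)
state=p0 head=5 tape=00110[#]#1   (p0,#)→(p1,#,←)
state=p1 head=4 tape=0011[0]##1   (p1,0)→(p2,1,→)
state=p2 head=5 tape=00111[#]#1   (p2,#)→(p0,0,→)
state=p0 head=6 tape=001110[#]1   (p0,#)→(p1,#,←)
state=p1 head=5 tape=00111[0]#1   (p1,0)→(p2,1,→)
state=p2 head=6 tape=001111[#]1   (p2,#)→(p0,0,→)
state=p0 head=7 tape=0011110[1]   (p0,1)→(p4,_,←)
state=p4 head=6 tape=001111[0]_   (p4,0)→(p3,_,←)
state=p3 head=5 tape=00111[1]__   (p3,1)→(p0,#,←)
state=p0 head=4 tape=0011[1]#__   (p0,1)→(p4,_,←)
state=p4 head=3 tape=001[1]_#__   (p4,1)→(p1,1,←)
state=p1 head=2 tape=00[1]1_#__   (p1,1)→(p4,#,→)
state=p4 head=3 tape=00#[1]_#__   (p4,1)→(p1,1,←)
state=p1 head=2 tape=00[#]1_#__   (p1,#)→(p3,0,→)
state=p3 head=3 tape=000[1]_#__   (p3,1)→(p0,#,←)
state=p0 head=2 tape=00[0]#_#__   (p0,0)→(p2,0,→)
state=p2 head=3 tape=000[#]_#__   (p2,#)→(p0,0,→)
state=p0 head=4 tape=0000[_]#__
No transition is defined for (p0, _); M halts in state p0.

p0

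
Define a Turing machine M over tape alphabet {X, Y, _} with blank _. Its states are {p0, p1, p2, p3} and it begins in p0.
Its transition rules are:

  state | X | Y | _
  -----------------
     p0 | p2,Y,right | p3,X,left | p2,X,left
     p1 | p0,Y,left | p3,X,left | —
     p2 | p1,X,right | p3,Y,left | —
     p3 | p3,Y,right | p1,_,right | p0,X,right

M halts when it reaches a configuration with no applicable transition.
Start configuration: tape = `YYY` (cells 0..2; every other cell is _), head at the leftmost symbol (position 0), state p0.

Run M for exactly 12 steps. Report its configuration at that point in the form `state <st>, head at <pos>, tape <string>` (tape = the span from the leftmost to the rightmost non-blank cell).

state p0, head at 2, tape XXXX

state=p0 head=0 tape=_[Y]YY   (p0,Y)→(p3,X,left)
state=p3 head=-1 tape=[_]XYY   (p3,_)→(p0,X,right)
state=p0 head=0 tape=X[X]YY   (p0,X)→(p2,Y,right)
state=p2 head=1 tape=XY[Y]Y   (p2,Y)→(p3,Y,left)
state=p3 head=0 tape=X[Y]YY   (p3,Y)→(p1,_,right)
state=p1 head=1 tape=X_[Y]Y   (p1,Y)→(p3,X,left)
state=p3 head=0 tape=X[_]XY   (p3,_)→(p0,X,right)
state=p0 head=1 tape=XX[X]Y   (p0,X)→(p2,Y,right)
state=p2 head=2 tape=XXY[Y]   (p2,Y)→(p3,Y,left)
state=p3 head=1 tape=XX[Y]Y   (p3,Y)→(p1,_,right)
state=p1 head=2 tape=XX_[Y]   (p1,Y)→(p3,X,left)
state=p3 head=1 tape=XX[_]X   (p3,_)→(p0,X,right)
state=p0 head=2 tape=XXX[X]
After 12 steps: state p0, head at 2, tape XXXX.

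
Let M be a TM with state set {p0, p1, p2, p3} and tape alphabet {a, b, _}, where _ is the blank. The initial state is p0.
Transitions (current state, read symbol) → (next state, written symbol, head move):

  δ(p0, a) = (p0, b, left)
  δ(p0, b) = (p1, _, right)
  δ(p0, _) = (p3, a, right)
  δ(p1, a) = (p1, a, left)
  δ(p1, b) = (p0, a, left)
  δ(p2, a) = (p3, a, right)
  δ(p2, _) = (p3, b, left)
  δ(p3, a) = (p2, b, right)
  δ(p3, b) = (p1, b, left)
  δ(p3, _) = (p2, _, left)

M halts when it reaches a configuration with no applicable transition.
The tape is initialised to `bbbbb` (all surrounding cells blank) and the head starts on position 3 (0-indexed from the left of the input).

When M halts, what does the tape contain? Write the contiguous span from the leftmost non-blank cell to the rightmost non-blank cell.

b_aabb

p0 | bbb[b]b_   read b → write _, move right, go to p1
p1 | bbb_[b]_   read b → write a, move left, go to p0
p0 | bbb[_]a_   read _ → write a, move right, go to p3
p3 | bbba[a]_   read a → write b, move right, go to p2
p2 | bbbab[_]   read _ → write b, move left, go to p3
p3 | bbba[b]b   read b → write b, move left, go to p1
p1 | bbb[a]bb   read a → write a, move left, go to p1
p1 | bb[b]abb   read b → write a, move left, go to p0
p0 | b[b]aabb   read b → write _, move right, go to p1
p1 | b_[a]abb   read a → write a, move left, go to p1
p1 | b[_]aabb
The non-blank tape span at halt is b_aabb.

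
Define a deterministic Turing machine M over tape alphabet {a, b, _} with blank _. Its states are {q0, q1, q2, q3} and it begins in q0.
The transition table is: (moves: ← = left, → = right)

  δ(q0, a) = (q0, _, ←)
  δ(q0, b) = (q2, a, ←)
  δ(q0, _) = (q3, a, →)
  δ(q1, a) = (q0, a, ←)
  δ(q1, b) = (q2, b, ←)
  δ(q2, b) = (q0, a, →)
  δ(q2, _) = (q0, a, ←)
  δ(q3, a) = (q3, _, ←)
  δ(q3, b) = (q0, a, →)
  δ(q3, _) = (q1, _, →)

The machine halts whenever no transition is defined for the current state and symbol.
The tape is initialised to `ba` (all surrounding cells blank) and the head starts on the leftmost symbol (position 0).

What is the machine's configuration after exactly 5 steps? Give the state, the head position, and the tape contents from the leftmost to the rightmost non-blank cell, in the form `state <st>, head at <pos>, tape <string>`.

state=q0 head=0 tape=___[b]a   (q0,b)→(q2,a,←)
state=q2 head=-1 tape=__[_]aa   (q2,_)→(q0,a,←)
state=q0 head=-2 tape=_[_]aaa   (q0,_)→(q3,a,→)
state=q3 head=-1 tape=_a[a]aa   (q3,a)→(q3,_,←)
state=q3 head=-2 tape=_[a]_aa   (q3,a)→(q3,_,←)
state=q3 head=-3 tape=[_]__aa
After 5 steps: state q3, head at -3, tape aa.

state q3, head at -3, tape aa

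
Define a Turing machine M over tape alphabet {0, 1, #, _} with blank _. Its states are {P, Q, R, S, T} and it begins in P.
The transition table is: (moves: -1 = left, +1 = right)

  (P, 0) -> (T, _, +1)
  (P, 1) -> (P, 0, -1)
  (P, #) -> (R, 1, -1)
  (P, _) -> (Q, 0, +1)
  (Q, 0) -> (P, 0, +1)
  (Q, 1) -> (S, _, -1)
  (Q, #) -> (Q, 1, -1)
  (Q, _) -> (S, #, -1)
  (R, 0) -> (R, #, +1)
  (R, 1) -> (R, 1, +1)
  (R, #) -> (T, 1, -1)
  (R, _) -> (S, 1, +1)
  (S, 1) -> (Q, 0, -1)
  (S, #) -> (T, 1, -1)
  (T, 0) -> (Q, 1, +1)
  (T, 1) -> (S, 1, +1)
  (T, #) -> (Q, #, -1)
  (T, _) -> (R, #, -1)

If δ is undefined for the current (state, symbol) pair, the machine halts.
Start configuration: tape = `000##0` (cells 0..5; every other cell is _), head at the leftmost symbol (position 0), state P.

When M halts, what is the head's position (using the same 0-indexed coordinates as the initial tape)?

P | [0]00##0   read 0 → write _, move +1, go to T
T | _[0]0##0   read 0 → write 1, move +1, go to Q
Q | _1[0]##0   read 0 → write 0, move +1, go to P
P | _10[#]#0   read # → write 1, move -1, go to R
R | _1[0]1#0   read 0 → write #, move +1, go to R
R | _1#[1]#0   read 1 → write 1, move +1, go to R
R | _1#1[#]0   read # → write 1, move -1, go to T
T | _1#[1]10   read 1 → write 1, move +1, go to S
S | _1#1[1]0   read 1 → write 0, move -1, go to Q
Q | _1#[1]00   read 1 → write _, move -1, go to S
S | _1[#]_00   read # → write 1, move -1, go to T
T | _[1]1_00   read 1 → write 1, move +1, go to S
S | _1[1]_00   read 1 → write 0, move -1, go to Q
Q | _[1]0_00   read 1 → write _, move -1, go to S
S | [_]_0_00
At halt the head is at cell 0.

0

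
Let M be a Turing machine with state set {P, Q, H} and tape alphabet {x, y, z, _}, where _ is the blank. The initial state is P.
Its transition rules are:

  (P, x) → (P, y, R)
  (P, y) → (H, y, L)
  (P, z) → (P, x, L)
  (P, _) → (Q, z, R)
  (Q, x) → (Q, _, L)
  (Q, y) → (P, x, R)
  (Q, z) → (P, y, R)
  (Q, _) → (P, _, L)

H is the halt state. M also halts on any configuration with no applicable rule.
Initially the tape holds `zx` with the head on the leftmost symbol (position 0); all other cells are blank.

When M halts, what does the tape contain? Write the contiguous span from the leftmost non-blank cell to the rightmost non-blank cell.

state=P head=0 tape=_[z]x_   (P,z)→(P,x,L)
state=P head=-1 tape=[_]xx_   (P,_)→(Q,z,R)
state=Q head=0 tape=z[x]x_   (Q,x)→(Q,_,L)
state=Q head=-1 tape=[z]_x_   (Q,z)→(P,y,R)
state=P head=0 tape=y[_]x_   (P,_)→(Q,z,R)
state=Q head=1 tape=yz[x]_   (Q,x)→(Q,_,L)
state=Q head=0 tape=y[z]__   (Q,z)→(P,y,R)
state=P head=1 tape=yy[_]_   (P,_)→(Q,z,R)
state=Q head=2 tape=yyz[_]   (Q,_)→(P,_,L)
state=P head=1 tape=yy[z]_   (P,z)→(P,x,L)
state=P head=0 tape=y[y]x_   (P,y)→(H,y,L)
state=H head=-1 tape=[y]yx_
The non-blank tape span at halt is yyx.

yyx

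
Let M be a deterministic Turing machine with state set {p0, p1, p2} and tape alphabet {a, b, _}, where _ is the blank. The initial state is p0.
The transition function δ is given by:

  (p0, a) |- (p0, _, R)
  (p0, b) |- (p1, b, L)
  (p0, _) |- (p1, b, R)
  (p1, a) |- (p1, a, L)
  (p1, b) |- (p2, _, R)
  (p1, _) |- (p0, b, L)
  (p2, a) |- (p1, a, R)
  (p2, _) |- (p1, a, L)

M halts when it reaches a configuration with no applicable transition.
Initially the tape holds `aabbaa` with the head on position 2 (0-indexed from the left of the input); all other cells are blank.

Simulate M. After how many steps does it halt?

14

state=p0 head=2 tape=____aa[b]baa   (p0,b)→(p1,b,L)
state=p1 head=1 tape=____a[a]bbaa   (p1,a)→(p1,a,L)
state=p1 head=0 tape=____[a]abbaa   (p1,a)→(p1,a,L)
state=p1 head=-1 tape=___[_]aabbaa   (p1,_)→(p0,b,L)
state=p0 head=-2 tape=__[_]baabbaa   (p0,_)→(p1,b,R)
state=p1 head=-1 tape=__b[b]aabbaa   (p1,b)→(p2,_,R)
state=p2 head=0 tape=__b_[a]abbaa   (p2,a)→(p1,a,R)
state=p1 head=1 tape=__b_a[a]bbaa   (p1,a)→(p1,a,L)
state=p1 head=0 tape=__b_[a]abbaa   (p1,a)→(p1,a,L)
state=p1 head=-1 tape=__b[_]aabbaa   (p1,_)→(p0,b,L)
state=p0 head=-2 tape=__[b]baabbaa   (p0,b)→(p1,b,L)
state=p1 head=-3 tape=_[_]bbaabbaa   (p1,_)→(p0,b,L)
state=p0 head=-4 tape=[_]bbbaabbaa   (p0,_)→(p1,b,R)
state=p1 head=-3 tape=b[b]bbaabbaa   (p1,b)→(p2,_,R)
state=p2 head=-2 tape=b_[b]baabbaa
M halts after 14 transitions.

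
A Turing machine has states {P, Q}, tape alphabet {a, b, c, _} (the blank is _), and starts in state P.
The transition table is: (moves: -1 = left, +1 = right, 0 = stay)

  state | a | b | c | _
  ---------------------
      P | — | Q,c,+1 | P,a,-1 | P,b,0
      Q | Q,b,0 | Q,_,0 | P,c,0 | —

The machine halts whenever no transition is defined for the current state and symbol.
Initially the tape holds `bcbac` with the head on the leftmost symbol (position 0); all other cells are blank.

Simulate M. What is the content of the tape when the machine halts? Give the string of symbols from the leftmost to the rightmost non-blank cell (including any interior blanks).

c_abac

state=P head=0 tape=_[b]cbac   (P,b)→(Q,c,+1)
state=Q head=1 tape=_c[c]bac   (Q,c)→(P,c,0)
state=P head=1 tape=_c[c]bac   (P,c)→(P,a,-1)
state=P head=0 tape=_[c]abac   (P,c)→(P,a,-1)
state=P head=-1 tape=[_]aabac   (P,_)→(P,b,0)
state=P head=-1 tape=[b]aabac   (P,b)→(Q,c,+1)
state=Q head=0 tape=c[a]abac   (Q,a)→(Q,b,0)
state=Q head=0 tape=c[b]abac   (Q,b)→(Q,_,0)
state=Q head=0 tape=c[_]abac
The non-blank tape span at halt is c_abac.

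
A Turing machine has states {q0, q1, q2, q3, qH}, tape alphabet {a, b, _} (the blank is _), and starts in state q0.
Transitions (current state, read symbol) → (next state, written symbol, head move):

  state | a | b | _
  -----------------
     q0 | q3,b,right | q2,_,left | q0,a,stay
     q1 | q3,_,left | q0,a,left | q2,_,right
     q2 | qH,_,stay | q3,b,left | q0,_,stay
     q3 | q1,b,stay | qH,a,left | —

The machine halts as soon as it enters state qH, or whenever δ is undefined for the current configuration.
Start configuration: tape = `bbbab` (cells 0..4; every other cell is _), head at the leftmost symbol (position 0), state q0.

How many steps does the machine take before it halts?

4

q0 | _[b]bbab   read b → write _, move left, go to q2
q2 | [_]_bbab   read _ → write _, move stay, go to q0
q0 | [_]_bbab   read _ → write a, move stay, go to q0
q0 | [a]_bbab   read a → write b, move right, go to q3
q3 | b[_]bbab
M halts after 4 transitions.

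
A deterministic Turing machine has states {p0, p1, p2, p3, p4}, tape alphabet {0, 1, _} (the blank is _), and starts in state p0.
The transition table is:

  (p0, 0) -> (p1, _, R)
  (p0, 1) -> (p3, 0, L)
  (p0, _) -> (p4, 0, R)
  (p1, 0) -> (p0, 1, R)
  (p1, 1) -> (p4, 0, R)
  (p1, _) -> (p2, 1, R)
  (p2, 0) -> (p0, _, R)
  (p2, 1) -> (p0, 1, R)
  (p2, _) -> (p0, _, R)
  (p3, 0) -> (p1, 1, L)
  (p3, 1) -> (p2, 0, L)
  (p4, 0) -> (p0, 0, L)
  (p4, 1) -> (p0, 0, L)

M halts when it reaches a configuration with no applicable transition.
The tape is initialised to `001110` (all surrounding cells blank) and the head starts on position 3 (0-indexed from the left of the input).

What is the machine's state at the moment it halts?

state=p0 head=3 tape=001[1]10____   (p0,1)→(p3,0,L)
state=p3 head=2 tape=00[1]010____   (p3,1)→(p2,0,L)
state=p2 head=1 tape=0[0]0010____   (p2,0)→(p0,_,R)
state=p0 head=2 tape=0_[0]010____   (p0,0)→(p1,_,R)
state=p1 head=3 tape=0__[0]10____   (p1,0)→(p0,1,R)
state=p0 head=4 tape=0__1[1]0____   (p0,1)→(p3,0,L)
state=p3 head=3 tape=0__[1]00____   (p3,1)→(p2,0,L)
state=p2 head=2 tape=0_[_]000____   (p2,_)→(p0,_,R)
state=p0 head=3 tape=0__[0]00____   (p0,0)→(p1,_,R)
state=p1 head=4 tape=0___[0]0____   (p1,0)→(p0,1,R)
state=p0 head=5 tape=0___1[0]____   (p0,0)→(p1,_,R)
state=p1 head=6 tape=0___1_[_]___   (p1,_)→(p2,1,R)
state=p2 head=7 tape=0___1_1[_]__   (p2,_)→(p0,_,R)
state=p0 head=8 tape=0___1_1_[_]_   (p0,_)→(p4,0,R)
state=p4 head=9 tape=0___1_1_0[_]
No transition is defined for (p4, _); M halts in state p4.

p4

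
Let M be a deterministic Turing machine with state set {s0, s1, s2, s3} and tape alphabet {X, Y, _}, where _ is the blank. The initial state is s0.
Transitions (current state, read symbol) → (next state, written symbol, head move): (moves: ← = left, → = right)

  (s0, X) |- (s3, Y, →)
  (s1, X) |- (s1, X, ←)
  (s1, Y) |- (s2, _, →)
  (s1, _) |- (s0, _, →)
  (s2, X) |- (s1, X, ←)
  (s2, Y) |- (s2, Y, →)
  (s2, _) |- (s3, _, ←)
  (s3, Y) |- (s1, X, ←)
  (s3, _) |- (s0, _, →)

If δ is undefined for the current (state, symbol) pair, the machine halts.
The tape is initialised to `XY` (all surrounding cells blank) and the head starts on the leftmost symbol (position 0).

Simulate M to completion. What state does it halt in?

s0 | [X]Y__   read X → write Y, move →, go to s3
s3 | Y[Y]__   read Y → write X, move ←, go to s1
s1 | [Y]X__   read Y → write _, move →, go to s2
s2 | _[X]__   read X → write X, move ←, go to s1
s1 | [_]X__   read _ → write _, move →, go to s0
s0 | _[X]__   read X → write Y, move →, go to s3
s3 | _Y[_]_   read _ → write _, move →, go to s0
s0 | _Y_[_]
No transition is defined for (s0, _); M halts in state s0.

s0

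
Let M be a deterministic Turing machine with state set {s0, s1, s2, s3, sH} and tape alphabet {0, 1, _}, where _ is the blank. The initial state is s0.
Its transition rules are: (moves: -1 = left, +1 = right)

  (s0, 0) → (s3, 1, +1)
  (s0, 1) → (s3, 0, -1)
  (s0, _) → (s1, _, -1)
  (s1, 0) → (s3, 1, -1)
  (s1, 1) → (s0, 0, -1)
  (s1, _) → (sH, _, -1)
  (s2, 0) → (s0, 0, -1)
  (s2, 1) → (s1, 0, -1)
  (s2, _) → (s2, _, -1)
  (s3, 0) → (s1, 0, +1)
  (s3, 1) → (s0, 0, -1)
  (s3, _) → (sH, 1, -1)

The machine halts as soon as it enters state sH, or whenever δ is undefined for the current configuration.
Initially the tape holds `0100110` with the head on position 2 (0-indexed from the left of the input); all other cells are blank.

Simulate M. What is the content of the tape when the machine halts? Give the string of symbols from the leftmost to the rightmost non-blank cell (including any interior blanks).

s0 | 01[0]0110_   read 0 → write 1, move +1, go to s3
s3 | 011[0]110_   read 0 → write 0, move +1, go to s1
s1 | 0110[1]10_   read 1 → write 0, move -1, go to s0
s0 | 011[0]010_   read 0 → write 1, move +1, go to s3
s3 | 0111[0]10_   read 0 → write 0, move +1, go to s1
s1 | 01110[1]0_   read 1 → write 0, move -1, go to s0
s0 | 0111[0]00_   read 0 → write 1, move +1, go to s3
s3 | 01111[0]0_   read 0 → write 0, move +1, go to s1
s1 | 011110[0]_   read 0 → write 1, move -1, go to s3
s3 | 01111[0]1_   read 0 → write 0, move +1, go to s1
s1 | 011110[1]_   read 1 → write 0, move -1, go to s0
s0 | 01111[0]0_   read 0 → write 1, move +1, go to s3
s3 | 011111[0]_   read 0 → write 0, move +1, go to s1
s1 | 0111110[_]   read _ → write _, move -1, go to sH
sH | 011111[0]_
The non-blank tape span at halt is 0111110.

0111110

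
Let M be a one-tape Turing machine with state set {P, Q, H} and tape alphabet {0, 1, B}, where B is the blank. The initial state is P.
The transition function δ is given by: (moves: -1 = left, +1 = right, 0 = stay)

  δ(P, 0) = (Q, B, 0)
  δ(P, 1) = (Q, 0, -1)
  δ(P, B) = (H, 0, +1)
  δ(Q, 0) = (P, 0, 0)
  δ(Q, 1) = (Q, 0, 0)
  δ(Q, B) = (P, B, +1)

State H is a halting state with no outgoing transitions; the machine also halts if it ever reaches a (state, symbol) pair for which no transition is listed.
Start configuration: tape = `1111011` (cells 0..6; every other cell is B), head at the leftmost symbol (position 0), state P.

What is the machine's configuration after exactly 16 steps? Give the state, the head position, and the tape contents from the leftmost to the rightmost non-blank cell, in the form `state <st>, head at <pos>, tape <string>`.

state=P head=0 tape=B[1]111011   (P,1)→(Q,0,-1)
state=Q head=-1 tape=[B]0111011   (Q,B)→(P,B,+1)
state=P head=0 tape=B[0]111011   (P,0)→(Q,B,0)
state=Q head=0 tape=B[B]111011   (Q,B)→(P,B,+1)
state=P head=1 tape=BB[1]11011   (P,1)→(Q,0,-1)
state=Q head=0 tape=B[B]011011   (Q,B)→(P,B,+1)
state=P head=1 tape=BB[0]11011   (P,0)→(Q,B,0)
state=Q head=1 tape=BB[B]11011   (Q,B)→(P,B,+1)
state=P head=2 tape=BBB[1]1011   (P,1)→(Q,0,-1)
state=Q head=1 tape=BB[B]01011   (Q,B)→(P,B,+1)
state=P head=2 tape=BBB[0]1011   (P,0)→(Q,B,0)
state=Q head=2 tape=BBB[B]1011   (Q,B)→(P,B,+1)
state=P head=3 tape=BBBB[1]011   (P,1)→(Q,0,-1)
state=Q head=2 tape=BBB[B]0011   (Q,B)→(P,B,+1)
state=P head=3 tape=BBBB[0]011   (P,0)→(Q,B,0)
state=Q head=3 tape=BBBB[B]011   (Q,B)→(P,B,+1)
state=P head=4 tape=BBBBB[0]11
After 16 steps: state P, head at 4, tape 011.

state P, head at 4, tape 011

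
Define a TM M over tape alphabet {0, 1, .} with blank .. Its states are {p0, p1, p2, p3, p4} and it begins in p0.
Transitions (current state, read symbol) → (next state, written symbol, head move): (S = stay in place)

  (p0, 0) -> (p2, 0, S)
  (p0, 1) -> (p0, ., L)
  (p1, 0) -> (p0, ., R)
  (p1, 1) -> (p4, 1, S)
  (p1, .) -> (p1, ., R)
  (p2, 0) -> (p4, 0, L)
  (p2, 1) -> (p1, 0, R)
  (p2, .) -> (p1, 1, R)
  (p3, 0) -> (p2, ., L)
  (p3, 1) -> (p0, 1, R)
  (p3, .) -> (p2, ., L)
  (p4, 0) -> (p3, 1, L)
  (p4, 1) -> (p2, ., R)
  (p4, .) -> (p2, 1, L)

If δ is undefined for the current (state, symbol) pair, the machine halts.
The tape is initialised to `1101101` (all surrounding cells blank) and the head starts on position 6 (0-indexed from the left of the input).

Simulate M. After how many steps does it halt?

state=p0 head=6 tape=.110110[1]   (p0,1)→(p0,.,L)
state=p0 head=5 tape=.11011[0].   (p0,0)→(p2,0,S)
state=p2 head=5 tape=.11011[0].   (p2,0)→(p4,0,L)
state=p4 head=4 tape=.1101[1]0.   (p4,1)→(p2,.,R)
state=p2 head=5 tape=.1101.[0].   (p2,0)→(p4,0,L)
state=p4 head=4 tape=.1101[.]0.   (p4,.)→(p2,1,L)
state=p2 head=3 tape=.110[1]10.   (p2,1)→(p1,0,R)
state=p1 head=4 tape=.1100[1]0.   (p1,1)→(p4,1,S)
state=p4 head=4 tape=.1100[1]0.   (p4,1)→(p2,.,R)
state=p2 head=5 tape=.1100.[0].   (p2,0)→(p4,0,L)
state=p4 head=4 tape=.1100[.]0.   (p4,.)→(p2,1,L)
state=p2 head=3 tape=.110[0]10.   (p2,0)→(p4,0,L)
state=p4 head=2 tape=.11[0]010.   (p4,0)→(p3,1,L)
state=p3 head=1 tape=.1[1]1010.   (p3,1)→(p0,1,R)
state=p0 head=2 tape=.11[1]010.   (p0,1)→(p0,.,L)
state=p0 head=1 tape=.1[1].010.   (p0,1)→(p0,.,L)
state=p0 head=0 tape=.[1]..010.   (p0,1)→(p0,.,L)
state=p0 head=-1 tape=[.]...010.
M halts after 17 transitions.

17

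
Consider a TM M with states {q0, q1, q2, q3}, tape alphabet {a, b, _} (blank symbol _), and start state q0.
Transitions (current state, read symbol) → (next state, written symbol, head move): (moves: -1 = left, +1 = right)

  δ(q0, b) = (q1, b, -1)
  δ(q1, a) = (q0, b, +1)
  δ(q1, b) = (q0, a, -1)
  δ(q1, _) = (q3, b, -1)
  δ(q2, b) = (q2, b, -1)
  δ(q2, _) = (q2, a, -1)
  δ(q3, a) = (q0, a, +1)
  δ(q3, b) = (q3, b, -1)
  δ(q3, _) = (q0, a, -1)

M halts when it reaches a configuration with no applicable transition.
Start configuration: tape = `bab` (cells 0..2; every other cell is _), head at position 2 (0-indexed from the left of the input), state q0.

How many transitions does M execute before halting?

7

q0 | ___ba[b]   read b → write b, move -1, go to q1
q1 | ___b[a]b   read a → write b, move +1, go to q0
q0 | ___bb[b]   read b → write b, move -1, go to q1
q1 | ___b[b]b   read b → write a, move -1, go to q0
q0 | ___[b]ab   read b → write b, move -1, go to q1
q1 | __[_]bab   read _ → write b, move -1, go to q3
q3 | _[_]bbab   read _ → write a, move -1, go to q0
q0 | [_]abbab
M halts after 7 transitions.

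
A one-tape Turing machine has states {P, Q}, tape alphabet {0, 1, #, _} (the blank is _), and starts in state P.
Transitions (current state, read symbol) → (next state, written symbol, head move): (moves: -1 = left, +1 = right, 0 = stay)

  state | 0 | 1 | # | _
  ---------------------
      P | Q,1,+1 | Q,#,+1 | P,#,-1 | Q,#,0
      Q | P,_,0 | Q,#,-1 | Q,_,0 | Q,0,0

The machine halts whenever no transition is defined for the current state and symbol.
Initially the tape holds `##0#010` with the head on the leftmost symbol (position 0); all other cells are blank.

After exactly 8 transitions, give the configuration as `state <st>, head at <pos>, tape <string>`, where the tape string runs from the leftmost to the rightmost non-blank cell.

state Q, head at -1, tape 0##0#010

P | _[#]#0#010   read # → write #, move -1, go to P
P | [_]##0#010   read _ → write #, move 0, go to Q
Q | [#]##0#010   read # → write _, move 0, go to Q
Q | [_]##0#010   read _ → write 0, move 0, go to Q
Q | [0]##0#010   read 0 → write _, move 0, go to P
P | [_]##0#010   read _ → write #, move 0, go to Q
Q | [#]##0#010   read # → write _, move 0, go to Q
Q | [_]##0#010   read _ → write 0, move 0, go to Q
Q | [0]##0#010
After 8 steps: state Q, head at -1, tape 0##0#010.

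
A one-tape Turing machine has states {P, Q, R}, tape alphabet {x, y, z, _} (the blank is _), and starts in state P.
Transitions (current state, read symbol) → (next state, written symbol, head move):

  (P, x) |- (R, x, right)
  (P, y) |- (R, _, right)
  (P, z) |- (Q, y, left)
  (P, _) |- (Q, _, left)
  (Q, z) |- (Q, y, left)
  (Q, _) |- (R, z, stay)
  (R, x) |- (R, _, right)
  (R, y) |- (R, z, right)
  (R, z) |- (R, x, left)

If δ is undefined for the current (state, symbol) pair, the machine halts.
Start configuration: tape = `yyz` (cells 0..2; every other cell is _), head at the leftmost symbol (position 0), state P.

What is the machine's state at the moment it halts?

R

P | [y]yz   read y → write _, move right, go to R
R | _[y]z   read y → write z, move right, go to R
R | _z[z]   read z → write x, move left, go to R
R | _[z]x   read z → write x, move left, go to R
R | [_]xx
No transition is defined for (R, _); M halts in state R.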